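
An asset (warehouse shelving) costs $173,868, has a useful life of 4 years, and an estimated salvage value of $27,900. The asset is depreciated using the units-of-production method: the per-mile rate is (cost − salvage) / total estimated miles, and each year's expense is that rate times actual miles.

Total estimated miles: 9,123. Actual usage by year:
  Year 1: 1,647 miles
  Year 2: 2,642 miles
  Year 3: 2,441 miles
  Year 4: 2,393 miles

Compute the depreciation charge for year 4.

$38,288

Depreciable base = $173,868 − $27,900 = $145,968.
Rate = $145,968 / 9,123 miles = $16 per mile.
Year 1: 1,647 × $16 = $26,352. Book value $147,516.
Year 2: 2,642 × $16 = $42,272. Book value $105,244.
Year 3: 2,441 × $16 = $39,056. Book value $66,188.
Year 4: 2,393 × $16 = $38,288. Book value $27,900.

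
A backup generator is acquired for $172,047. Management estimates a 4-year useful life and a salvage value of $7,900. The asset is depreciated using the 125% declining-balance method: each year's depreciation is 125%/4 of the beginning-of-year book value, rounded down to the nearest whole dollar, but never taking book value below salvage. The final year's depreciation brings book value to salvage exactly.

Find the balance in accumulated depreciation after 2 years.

Depreciable base = $172,047 − $7,900 = $164,147.
Year 1: ⌊$172,047 × 125%/4⌋ = $53,764. Book value $118,283.
Year 2: ⌊$118,283 × 125%/4⌋ = $36,963. Book value $81,320.
Accumulated through year 2 = $172,047 − $81,320 = $90,727.

$90,727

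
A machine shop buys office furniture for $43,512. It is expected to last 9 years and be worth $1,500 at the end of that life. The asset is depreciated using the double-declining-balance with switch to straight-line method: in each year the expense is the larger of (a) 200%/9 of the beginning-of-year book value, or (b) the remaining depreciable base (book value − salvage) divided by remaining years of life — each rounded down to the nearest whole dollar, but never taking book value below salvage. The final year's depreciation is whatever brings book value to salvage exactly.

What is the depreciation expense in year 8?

Depreciable base = $43,512 − $1,500 = $42,012.
Year 1: DB = ⌊$43,512 × 200%/9⌋ = $9,669; SL = ⌊$42,012/9⌋ = $4,668 → take DB $9,669. Book value $33,843.
Year 2: DB = ⌊$33,843 × 200%/9⌋ = $7,520; SL = ⌊$32,343/8⌋ = $4,042 → take DB $7,520. Book value $26,323.
Year 3: DB = ⌊$26,323 × 200%/9⌋ = $5,849; SL = ⌊$24,823/7⌋ = $3,546 → take DB $5,849. Book value $20,474.
Year 4: DB = ⌊$20,474 × 200%/9⌋ = $4,549; SL = ⌊$18,974/6⌋ = $3,162 → take DB $4,549. Book value $15,925.
Year 5: DB = ⌊$15,925 × 200%/9⌋ = $3,538; SL = ⌊$14,425/5⌋ = $2,885 → take DB $3,538. Book value $12,387.
Year 6: DB = ⌊$12,387 × 200%/9⌋ = $2,752; SL = ⌊$10,887/4⌋ = $2,721 → take DB $2,752. Book value $9,635.
Year 7: DB = ⌊$9,635 × 200%/9⌋ = $2,141; SL = ⌊$8,135/3⌋ = $2,711 → take SL $2,711. Book value $6,924.
Year 8: DB = ⌊$6,924 × 200%/9⌋ = $1,538; SL = ⌊$5,424/2⌋ = $2,712 → take SL $2,712. Book value $4,212.

$2,712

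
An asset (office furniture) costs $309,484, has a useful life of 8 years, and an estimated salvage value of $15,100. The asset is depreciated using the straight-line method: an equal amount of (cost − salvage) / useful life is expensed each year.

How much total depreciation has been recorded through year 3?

$110,394

Depreciable base = $309,484 − $15,100 = $294,384.
Annual expense = $294,384 / 8 = $36,798.
End of year 1: book value $272,686.
End of year 2: book value $235,888.
End of year 3: book value $199,090.
Accumulated through year 3 = $309,484 − $199,090 = $110,394.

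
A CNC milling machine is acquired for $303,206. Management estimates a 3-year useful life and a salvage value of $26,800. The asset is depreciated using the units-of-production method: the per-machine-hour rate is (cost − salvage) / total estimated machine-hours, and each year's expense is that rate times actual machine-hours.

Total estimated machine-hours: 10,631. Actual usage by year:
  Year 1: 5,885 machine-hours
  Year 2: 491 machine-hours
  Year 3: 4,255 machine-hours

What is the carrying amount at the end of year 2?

$137,430

Depreciable base = $303,206 − $26,800 = $276,406.
Rate = $276,406 / 10,631 machine-hours = $26 per machine-hour.
Year 1: 5,885 × $26 = $153,010. Book value $150,196.
Year 2: 491 × $26 = $12,766. Book value $137,430.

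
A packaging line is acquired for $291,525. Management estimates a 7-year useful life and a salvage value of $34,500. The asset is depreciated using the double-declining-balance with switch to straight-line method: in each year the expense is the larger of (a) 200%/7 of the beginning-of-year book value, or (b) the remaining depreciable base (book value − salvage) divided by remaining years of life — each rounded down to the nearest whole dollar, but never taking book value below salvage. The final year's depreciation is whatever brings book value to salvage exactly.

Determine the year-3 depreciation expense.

Depreciable base = $291,525 − $34,500 = $257,025.
Year 1: DB = ⌊$291,525 × 200%/7⌋ = $83,292; SL = ⌊$257,025/7⌋ = $36,717 → take DB $83,292. Book value $208,233.
Year 2: DB = ⌊$208,233 × 200%/7⌋ = $59,495; SL = ⌊$173,733/6⌋ = $28,955 → take DB $59,495. Book value $148,738.
Year 3: DB = ⌊$148,738 × 200%/7⌋ = $42,496; SL = ⌊$114,238/5⌋ = $22,847 → take DB $42,496. Book value $106,242.

$42,496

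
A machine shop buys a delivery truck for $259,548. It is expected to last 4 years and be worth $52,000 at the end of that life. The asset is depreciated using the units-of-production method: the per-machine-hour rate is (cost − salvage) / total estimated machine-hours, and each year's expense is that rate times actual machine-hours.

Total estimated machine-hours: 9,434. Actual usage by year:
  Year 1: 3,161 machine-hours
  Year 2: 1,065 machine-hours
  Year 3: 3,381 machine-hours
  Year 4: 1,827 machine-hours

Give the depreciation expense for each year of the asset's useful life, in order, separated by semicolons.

Depreciable base = $259,548 − $52,000 = $207,548.
Rate = $207,548 / 9,434 machine-hours = $22 per machine-hour.
Year 1: 3,161 × $22 = $69,542. Book value $190,006.
Year 2: 1,065 × $22 = $23,430. Book value $166,576.
Year 3: 3,381 × $22 = $74,382. Book value $92,194.
Year 4: 1,827 × $22 = $40,194. Book value $52,000.

$69,542; $23,430; $74,382; $40,194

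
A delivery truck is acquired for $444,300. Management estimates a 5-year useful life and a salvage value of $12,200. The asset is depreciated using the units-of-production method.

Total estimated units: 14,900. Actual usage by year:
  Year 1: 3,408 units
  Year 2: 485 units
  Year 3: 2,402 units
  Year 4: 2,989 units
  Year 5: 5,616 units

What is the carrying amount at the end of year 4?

Depreciable base = $444,300 − $12,200 = $432,100.
Rate = $432,100 / 14,900 units = $29 per unit.
Year 1: 3,408 × $29 = $98,832. Book value $345,468.
Year 2: 485 × $29 = $14,065. Book value $331,403.
Year 3: 2,402 × $29 = $69,658. Book value $261,745.
Year 4: 2,989 × $29 = $86,681. Book value $175,064.

$175,064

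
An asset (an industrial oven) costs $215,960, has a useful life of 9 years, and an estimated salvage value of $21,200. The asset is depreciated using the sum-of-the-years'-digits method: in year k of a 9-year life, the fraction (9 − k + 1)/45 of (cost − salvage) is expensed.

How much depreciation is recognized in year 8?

Depreciable base = $215,960 − $21,200 = $194,760.
Sum of the years' digits = 9+8+7+6+5+4+3+2+1 = 45.
Year 1: $194,760 × 9/45 = $38,952. Book value $177,008.
Year 2: $194,760 × 8/45 = $34,624. Book value $142,384.
Year 3: $194,760 × 7/45 = $30,296. Book value $112,088.
Year 4: $194,760 × 6/45 = $25,968. Book value $86,120.
Year 5: $194,760 × 5/45 = $21,640. Book value $64,480.
Year 6: $194,760 × 4/45 = $17,312. Book value $47,168.
Year 7: $194,760 × 3/45 = $12,984. Book value $34,184.
Year 8: $194,760 × 2/45 = $8,656. Book value $25,528.

$8,656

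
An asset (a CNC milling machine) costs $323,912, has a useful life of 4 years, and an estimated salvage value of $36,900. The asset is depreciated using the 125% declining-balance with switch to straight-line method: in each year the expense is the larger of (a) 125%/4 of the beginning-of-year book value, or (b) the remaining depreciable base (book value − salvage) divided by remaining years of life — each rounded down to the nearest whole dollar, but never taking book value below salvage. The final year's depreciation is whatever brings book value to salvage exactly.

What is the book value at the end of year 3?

Depreciable base = $323,912 − $36,900 = $287,012.
Year 1: DB = ⌊$323,912 × 125%/4⌋ = $101,222; SL = ⌊$287,012/4⌋ = $71,753 → take DB $101,222. Book value $222,690.
Year 2: DB = ⌊$222,690 × 125%/4⌋ = $69,590; SL = ⌊$185,790/3⌋ = $61,930 → take DB $69,590. Book value $153,100.
Year 3: DB = ⌊$153,100 × 125%/4⌋ = $47,843; SL = ⌊$116,200/2⌋ = $58,100 → take SL $58,100. Book value $95,000.

$95,000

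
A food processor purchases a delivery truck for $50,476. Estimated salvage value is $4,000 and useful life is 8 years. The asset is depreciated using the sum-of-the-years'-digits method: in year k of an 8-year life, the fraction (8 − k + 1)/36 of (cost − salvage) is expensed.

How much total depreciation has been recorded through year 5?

$38,730

Depreciable base = $50,476 − $4,000 = $46,476.
Sum of the years' digits = 8+7+6+5+4+3+2+1 = 36.
Year 1: $46,476 × 8/36 = $10,328. Book value $40,148.
Year 2: $46,476 × 7/36 = $9,037. Book value $31,111.
Year 3: $46,476 × 6/36 = $7,746. Book value $23,365.
Year 4: $46,476 × 5/36 = $6,455. Book value $16,910.
Year 5: $46,476 × 4/36 = $5,164. Book value $11,746.
Accumulated through year 5 = $50,476 − $11,746 = $38,730.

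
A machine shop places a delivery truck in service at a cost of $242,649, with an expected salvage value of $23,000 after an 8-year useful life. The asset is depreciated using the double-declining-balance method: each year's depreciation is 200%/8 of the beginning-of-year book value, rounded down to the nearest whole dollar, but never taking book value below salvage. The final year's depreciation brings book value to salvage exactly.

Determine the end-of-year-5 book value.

$57,583

Depreciable base = $242,649 − $23,000 = $219,649.
Year 1: ⌊$242,649 × 200%/8⌋ = $60,662. Book value $181,987.
Year 2: ⌊$181,987 × 200%/8⌋ = $45,496. Book value $136,491.
Year 3: ⌊$136,491 × 200%/8⌋ = $34,122. Book value $102,369.
Year 4: ⌊$102,369 × 200%/8⌋ = $25,592. Book value $76,777.
Year 5: ⌊$76,777 × 200%/8⌋ = $19,194. Book value $57,583.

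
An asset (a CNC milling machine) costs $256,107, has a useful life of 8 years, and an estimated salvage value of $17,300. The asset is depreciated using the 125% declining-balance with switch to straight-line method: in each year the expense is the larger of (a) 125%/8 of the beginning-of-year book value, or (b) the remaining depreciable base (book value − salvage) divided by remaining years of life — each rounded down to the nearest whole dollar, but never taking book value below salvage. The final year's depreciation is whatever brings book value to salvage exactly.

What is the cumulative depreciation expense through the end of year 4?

$129,575

Depreciable base = $256,107 − $17,300 = $238,807.
Year 1: DB = ⌊$256,107 × 125%/8⌋ = $40,016; SL = ⌊$238,807/8⌋ = $29,850 → take DB $40,016. Book value $216,091.
Year 2: DB = ⌊$216,091 × 125%/8⌋ = $33,764; SL = ⌊$198,791/7⌋ = $28,398 → take DB $33,764. Book value $182,327.
Year 3: DB = ⌊$182,327 × 125%/8⌋ = $28,488; SL = ⌊$165,027/6⌋ = $27,504 → take DB $28,488. Book value $153,839.
Year 4: DB = ⌊$153,839 × 125%/8⌋ = $24,037; SL = ⌊$136,539/5⌋ = $27,307 → take SL $27,307. Book value $126,532.
Accumulated through year 4 = $256,107 − $126,532 = $129,575.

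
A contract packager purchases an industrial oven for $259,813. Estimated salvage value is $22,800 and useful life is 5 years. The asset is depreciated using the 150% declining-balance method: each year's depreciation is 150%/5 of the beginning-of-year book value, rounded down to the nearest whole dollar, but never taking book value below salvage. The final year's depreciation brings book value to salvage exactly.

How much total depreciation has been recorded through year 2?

Depreciable base = $259,813 − $22,800 = $237,013.
Year 1: ⌊$259,813 × 150%/5⌋ = $77,943. Book value $181,870.
Year 2: ⌊$181,870 × 150%/5⌋ = $54,561. Book value $127,309.
Accumulated through year 2 = $259,813 − $127,309 = $132,504.

$132,504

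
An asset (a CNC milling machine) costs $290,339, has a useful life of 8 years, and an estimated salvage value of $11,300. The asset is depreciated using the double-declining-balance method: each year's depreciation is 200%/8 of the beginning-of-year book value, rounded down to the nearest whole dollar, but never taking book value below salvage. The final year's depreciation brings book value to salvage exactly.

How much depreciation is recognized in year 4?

$30,622

Depreciable base = $290,339 − $11,300 = $279,039.
Year 1: ⌊$290,339 × 200%/8⌋ = $72,584. Book value $217,755.
Year 2: ⌊$217,755 × 200%/8⌋ = $54,438. Book value $163,317.
Year 3: ⌊$163,317 × 200%/8⌋ = $40,829. Book value $122,488.
Year 4: ⌊$122,488 × 200%/8⌋ = $30,622. Book value $91,866.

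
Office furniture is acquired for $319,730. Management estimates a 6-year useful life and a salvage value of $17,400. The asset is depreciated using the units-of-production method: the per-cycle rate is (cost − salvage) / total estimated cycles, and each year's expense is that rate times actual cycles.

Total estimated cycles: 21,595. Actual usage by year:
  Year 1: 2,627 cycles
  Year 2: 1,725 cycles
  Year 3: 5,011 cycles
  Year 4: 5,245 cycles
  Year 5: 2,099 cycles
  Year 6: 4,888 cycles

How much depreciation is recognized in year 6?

$68,432

Depreciable base = $319,730 − $17,400 = $302,330.
Rate = $302,330 / 21,595 cycles = $14 per cycle.
Year 1: 2,627 × $14 = $36,778. Book value $282,952.
Year 2: 1,725 × $14 = $24,150. Book value $258,802.
Year 3: 5,011 × $14 = $70,154. Book value $188,648.
Year 4: 5,245 × $14 = $73,430. Book value $115,218.
Year 5: 2,099 × $14 = $29,386. Book value $85,832.
Year 6: 4,888 × $14 = $68,432. Book value $17,400.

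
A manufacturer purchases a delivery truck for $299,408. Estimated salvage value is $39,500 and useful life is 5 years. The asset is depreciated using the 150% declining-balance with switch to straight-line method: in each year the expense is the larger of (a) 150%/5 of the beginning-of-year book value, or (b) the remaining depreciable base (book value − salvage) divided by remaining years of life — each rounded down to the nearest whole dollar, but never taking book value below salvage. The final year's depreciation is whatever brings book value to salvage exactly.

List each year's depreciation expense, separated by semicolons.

Depreciable base = $299,408 − $39,500 = $259,908.
Year 1: DB = ⌊$299,408 × 150%/5⌋ = $89,822; SL = ⌊$259,908/5⌋ = $51,981 → take DB $89,822. Book value $209,586.
Year 2: DB = ⌊$209,586 × 150%/5⌋ = $62,875; SL = ⌊$170,086/4⌋ = $42,521 → take DB $62,875. Book value $146,711.
Year 3: DB = ⌊$146,711 × 150%/5⌋ = $44,013; SL = ⌊$107,211/3⌋ = $35,737 → take DB $44,013. Book value $102,698.
Year 4: DB = ⌊$102,698 × 150%/5⌋ = $30,809; SL = ⌊$63,198/2⌋ = $31,599 → take SL $31,599. Book value $71,099.
Year 5 (final): $71,099 − $39,500 = $31,599. Book value $39,500.

$89,822; $62,875; $44,013; $31,599; $31,599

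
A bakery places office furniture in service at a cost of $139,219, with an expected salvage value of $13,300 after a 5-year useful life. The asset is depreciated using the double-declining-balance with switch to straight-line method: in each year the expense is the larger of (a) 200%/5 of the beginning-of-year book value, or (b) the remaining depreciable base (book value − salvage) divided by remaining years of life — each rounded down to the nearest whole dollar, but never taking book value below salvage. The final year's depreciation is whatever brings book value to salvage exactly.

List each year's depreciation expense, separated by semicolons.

Depreciable base = $139,219 − $13,300 = $125,919.
Year 1: DB = ⌊$139,219 × 200%/5⌋ = $55,687; SL = ⌊$125,919/5⌋ = $25,183 → take DB $55,687. Book value $83,532.
Year 2: DB = ⌊$83,532 × 200%/5⌋ = $33,412; SL = ⌊$70,232/4⌋ = $17,558 → take DB $33,412. Book value $50,120.
Year 3: DB = ⌊$50,120 × 200%/5⌋ = $20,048; SL = ⌊$36,820/3⌋ = $12,273 → take DB $20,048. Book value $30,072.
Year 4: DB = ⌊$30,072 × 200%/5⌋ = $12,028; SL = ⌊$16,772/2⌋ = $8,386 → take DB $12,028. Book value $18,044.
Year 5 (final): $18,044 − $13,300 = $4,744. Book value $13,300.

$55,687; $33,412; $20,048; $12,028; $4,744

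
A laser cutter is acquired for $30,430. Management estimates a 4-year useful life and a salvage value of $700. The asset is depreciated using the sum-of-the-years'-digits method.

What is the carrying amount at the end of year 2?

$9,619

Depreciable base = $30,430 − $700 = $29,730.
Sum of the years' digits = 4+3+2+1 = 10.
Year 1: $29,730 × 4/10 = $11,892. Book value $18,538.
Year 2: $29,730 × 3/10 = $8,919. Book value $9,619.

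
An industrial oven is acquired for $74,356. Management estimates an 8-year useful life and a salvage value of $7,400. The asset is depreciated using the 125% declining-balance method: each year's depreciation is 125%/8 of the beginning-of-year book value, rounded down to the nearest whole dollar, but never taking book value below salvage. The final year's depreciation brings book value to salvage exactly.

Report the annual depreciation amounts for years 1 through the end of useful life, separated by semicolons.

$11,618; $9,802; $8,271; $6,978; $5,888; $4,968; $4,192; $15,239

Depreciable base = $74,356 − $7,400 = $66,956.
Year 1: ⌊$74,356 × 125%/8⌋ = $11,618. Book value $62,738.
Year 2: ⌊$62,738 × 125%/8⌋ = $9,802. Book value $52,936.
Year 3: ⌊$52,936 × 125%/8⌋ = $8,271. Book value $44,665.
Year 4: ⌊$44,665 × 125%/8⌋ = $6,978. Book value $37,687.
Year 5: ⌊$37,687 × 125%/8⌋ = $5,888. Book value $31,799.
Year 6: ⌊$31,799 × 125%/8⌋ = $4,968. Book value $26,831.
Year 7: ⌊$26,831 × 125%/8⌋ = $4,192. Book value $22,639.
Year 8 (final): $22,639 − $7,400 = $15,239. Book value $7,400.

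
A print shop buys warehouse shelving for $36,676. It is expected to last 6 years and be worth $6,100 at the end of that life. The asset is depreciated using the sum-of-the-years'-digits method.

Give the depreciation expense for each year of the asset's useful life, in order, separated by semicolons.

$8,736; $7,280; $5,824; $4,368; $2,912; $1,456

Depreciable base = $36,676 − $6,100 = $30,576.
Sum of the years' digits = 6+5+4+3+2+1 = 21.
Year 1: $30,576 × 6/21 = $8,736. Book value $27,940.
Year 2: $30,576 × 5/21 = $7,280. Book value $20,660.
Year 3: $30,576 × 4/21 = $5,824. Book value $14,836.
Year 4: $30,576 × 3/21 = $4,368. Book value $10,468.
Year 5: $30,576 × 2/21 = $2,912. Book value $7,556.
Year 6: $30,576 × 1/21 = $1,456. Book value $6,100.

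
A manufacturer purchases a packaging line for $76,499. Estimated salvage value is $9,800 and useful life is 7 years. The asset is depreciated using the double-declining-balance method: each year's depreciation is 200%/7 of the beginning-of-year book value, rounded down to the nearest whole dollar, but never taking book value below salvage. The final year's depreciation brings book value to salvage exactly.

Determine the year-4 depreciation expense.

$7,965

Depreciable base = $76,499 − $9,800 = $66,699.
Year 1: ⌊$76,499 × 200%/7⌋ = $21,856. Book value $54,643.
Year 2: ⌊$54,643 × 200%/7⌋ = $15,612. Book value $39,031.
Year 3: ⌊$39,031 × 200%/7⌋ = $11,151. Book value $27,880.
Year 4: ⌊$27,880 × 200%/7⌋ = $7,965. Book value $19,915.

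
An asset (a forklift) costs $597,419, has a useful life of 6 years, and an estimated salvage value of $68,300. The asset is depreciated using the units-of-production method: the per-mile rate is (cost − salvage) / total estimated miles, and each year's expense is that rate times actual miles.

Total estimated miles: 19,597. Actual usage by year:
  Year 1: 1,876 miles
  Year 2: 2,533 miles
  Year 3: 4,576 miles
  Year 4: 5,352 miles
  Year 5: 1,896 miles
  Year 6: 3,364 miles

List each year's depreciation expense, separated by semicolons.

Depreciable base = $597,419 − $68,300 = $529,119.
Rate = $529,119 / 19,597 miles = $27 per mile.
Year 1: 1,876 × $27 = $50,652. Book value $546,767.
Year 2: 2,533 × $27 = $68,391. Book value $478,376.
Year 3: 4,576 × $27 = $123,552. Book value $354,824.
Year 4: 5,352 × $27 = $144,504. Book value $210,320.
Year 5: 1,896 × $27 = $51,192. Book value $159,128.
Year 6: 3,364 × $27 = $90,828. Book value $68,300.

$50,652; $68,391; $123,552; $144,504; $51,192; $90,828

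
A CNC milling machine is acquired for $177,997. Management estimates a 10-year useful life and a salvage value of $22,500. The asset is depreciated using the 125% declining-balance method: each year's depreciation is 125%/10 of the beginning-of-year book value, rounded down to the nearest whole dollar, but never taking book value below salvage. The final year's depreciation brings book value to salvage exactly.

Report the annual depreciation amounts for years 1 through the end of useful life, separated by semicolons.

$22,249; $19,468; $17,035; $14,905; $13,042; $11,412; $9,985; $8,737; $7,645; $31,019

Depreciable base = $177,997 − $22,500 = $155,497.
Year 1: ⌊$177,997 × 125%/10⌋ = $22,249. Book value $155,748.
Year 2: ⌊$155,748 × 125%/10⌋ = $19,468. Book value $136,280.
Year 3: ⌊$136,280 × 125%/10⌋ = $17,035. Book value $119,245.
Year 4: ⌊$119,245 × 125%/10⌋ = $14,905. Book value $104,340.
Year 5: ⌊$104,340 × 125%/10⌋ = $13,042. Book value $91,298.
Year 6: ⌊$91,298 × 125%/10⌋ = $11,412. Book value $79,886.
Year 7: ⌊$79,886 × 125%/10⌋ = $9,985. Book value $69,901.
Year 8: ⌊$69,901 × 125%/10⌋ = $8,737. Book value $61,164.
Year 9: ⌊$61,164 × 125%/10⌋ = $7,645. Book value $53,519.
Year 10 (final): $53,519 − $22,500 = $31,019. Book value $22,500.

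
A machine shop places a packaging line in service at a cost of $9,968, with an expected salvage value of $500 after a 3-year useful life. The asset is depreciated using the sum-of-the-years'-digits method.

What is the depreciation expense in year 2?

Depreciable base = $9,968 − $500 = $9,468.
Sum of the years' digits = 3+2+1 = 6.
Year 1: $9,468 × 3/6 = $4,734. Book value $5,234.
Year 2: $9,468 × 2/6 = $3,156. Book value $2,078.

$3,156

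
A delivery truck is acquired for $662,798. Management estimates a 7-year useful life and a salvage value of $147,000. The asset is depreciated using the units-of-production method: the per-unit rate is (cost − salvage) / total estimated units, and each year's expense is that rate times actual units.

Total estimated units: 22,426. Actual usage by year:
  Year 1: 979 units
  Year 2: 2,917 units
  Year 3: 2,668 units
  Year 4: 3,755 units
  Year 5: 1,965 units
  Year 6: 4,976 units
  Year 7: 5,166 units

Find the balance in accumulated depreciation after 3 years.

$150,972

Depreciable base = $662,798 − $147,000 = $515,798.
Rate = $515,798 / 22,426 units = $23 per unit.
Year 1: 979 × $23 = $22,517. Book value $640,281.
Year 2: 2,917 × $23 = $67,091. Book value $573,190.
Year 3: 2,668 × $23 = $61,364. Book value $511,826.
Accumulated through year 3 = $662,798 − $511,826 = $150,972.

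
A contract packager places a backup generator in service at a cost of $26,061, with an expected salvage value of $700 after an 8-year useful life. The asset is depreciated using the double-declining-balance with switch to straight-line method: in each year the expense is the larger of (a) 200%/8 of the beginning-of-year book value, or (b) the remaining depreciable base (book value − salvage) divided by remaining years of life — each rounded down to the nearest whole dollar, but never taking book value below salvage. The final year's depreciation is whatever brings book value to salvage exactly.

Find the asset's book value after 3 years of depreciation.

$10,995

Depreciable base = $26,061 − $700 = $25,361.
Year 1: DB = ⌊$26,061 × 200%/8⌋ = $6,515; SL = ⌊$25,361/8⌋ = $3,170 → take DB $6,515. Book value $19,546.
Year 2: DB = ⌊$19,546 × 200%/8⌋ = $4,886; SL = ⌊$18,846/7⌋ = $2,692 → take DB $4,886. Book value $14,660.
Year 3: DB = ⌊$14,660 × 200%/8⌋ = $3,665; SL = ⌊$13,960/6⌋ = $2,326 → take DB $3,665. Book value $10,995.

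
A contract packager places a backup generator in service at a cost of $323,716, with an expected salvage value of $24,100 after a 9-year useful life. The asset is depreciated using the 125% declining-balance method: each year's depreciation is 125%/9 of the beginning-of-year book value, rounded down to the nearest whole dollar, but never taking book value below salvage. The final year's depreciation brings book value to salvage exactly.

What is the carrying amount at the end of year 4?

Depreciable base = $323,716 − $24,100 = $299,616.
Year 1: ⌊$323,716 × 125%/9⌋ = $44,960. Book value $278,756.
Year 2: ⌊$278,756 × 125%/9⌋ = $38,716. Book value $240,040.
Year 3: ⌊$240,040 × 125%/9⌋ = $33,338. Book value $206,702.
Year 4: ⌊$206,702 × 125%/9⌋ = $28,708. Book value $177,994.

$177,994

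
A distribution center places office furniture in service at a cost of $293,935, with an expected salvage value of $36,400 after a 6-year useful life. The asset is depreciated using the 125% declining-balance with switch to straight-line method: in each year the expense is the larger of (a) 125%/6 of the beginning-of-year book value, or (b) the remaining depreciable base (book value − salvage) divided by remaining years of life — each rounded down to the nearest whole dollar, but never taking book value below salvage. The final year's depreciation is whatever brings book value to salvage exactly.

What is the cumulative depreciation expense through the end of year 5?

Depreciable base = $293,935 − $36,400 = $257,535.
Year 1: DB = ⌊$293,935 × 125%/6⌋ = $61,236; SL = ⌊$257,535/6⌋ = $42,922 → take DB $61,236. Book value $232,699.
Year 2: DB = ⌊$232,699 × 125%/6⌋ = $48,478; SL = ⌊$196,299/5⌋ = $39,259 → take DB $48,478. Book value $184,221.
Year 3: DB = ⌊$184,221 × 125%/6⌋ = $38,379; SL = ⌊$147,821/4⌋ = $36,955 → take DB $38,379. Book value $145,842.
Year 4: DB = ⌊$145,842 × 125%/6⌋ = $30,383; SL = ⌊$109,442/3⌋ = $36,480 → take SL $36,480. Book value $109,362.
Year 5: DB = ⌊$109,362 × 125%/6⌋ = $22,783; SL = ⌊$72,962/2⌋ = $36,481 → take SL $36,481. Book value $72,881.
Accumulated through year 5 = $293,935 − $72,881 = $221,054.

$221,054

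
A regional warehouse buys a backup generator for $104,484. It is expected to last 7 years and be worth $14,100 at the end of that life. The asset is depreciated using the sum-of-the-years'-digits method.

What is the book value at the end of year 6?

Depreciable base = $104,484 − $14,100 = $90,384.
Sum of the years' digits = 7+6+5+4+3+2+1 = 28.
Year 1: $90,384 × 7/28 = $22,596. Book value $81,888.
Year 2: $90,384 × 6/28 = $19,368. Book value $62,520.
Year 3: $90,384 × 5/28 = $16,140. Book value $46,380.
Year 4: $90,384 × 4/28 = $12,912. Book value $33,468.
Year 5: $90,384 × 3/28 = $9,684. Book value $23,784.
Year 6: $90,384 × 2/28 = $6,456. Book value $17,328.

$17,328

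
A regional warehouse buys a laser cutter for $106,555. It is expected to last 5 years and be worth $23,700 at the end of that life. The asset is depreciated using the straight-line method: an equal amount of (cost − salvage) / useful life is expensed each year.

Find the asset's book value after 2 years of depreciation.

Depreciable base = $106,555 − $23,700 = $82,855.
Annual expense = $82,855 / 5 = $16,571.
End of year 1: book value $89,984.
End of year 2: book value $73,413.

$73,413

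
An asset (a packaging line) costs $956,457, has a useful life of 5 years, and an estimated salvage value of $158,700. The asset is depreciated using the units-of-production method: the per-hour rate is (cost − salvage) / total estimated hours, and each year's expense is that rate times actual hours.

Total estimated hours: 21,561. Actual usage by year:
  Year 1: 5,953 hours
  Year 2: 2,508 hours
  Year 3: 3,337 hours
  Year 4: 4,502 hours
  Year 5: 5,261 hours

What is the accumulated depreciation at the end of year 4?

Depreciable base = $956,457 − $158,700 = $797,757.
Rate = $797,757 / 21,561 hours = $37 per hour.
Year 1: 5,953 × $37 = $220,261. Book value $736,196.
Year 2: 2,508 × $37 = $92,796. Book value $643,400.
Year 3: 3,337 × $37 = $123,469. Book value $519,931.
Year 4: 4,502 × $37 = $166,574. Book value $353,357.
Accumulated through year 4 = $956,457 − $353,357 = $603,100.

$603,100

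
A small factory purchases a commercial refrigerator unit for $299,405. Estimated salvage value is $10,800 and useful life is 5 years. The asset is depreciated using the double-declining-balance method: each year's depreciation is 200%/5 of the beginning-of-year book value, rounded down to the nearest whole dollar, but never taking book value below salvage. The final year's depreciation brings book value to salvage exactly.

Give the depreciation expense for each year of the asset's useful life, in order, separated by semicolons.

$119,762; $71,857; $43,114; $25,868; $28,004

Depreciable base = $299,405 − $10,800 = $288,605.
Year 1: ⌊$299,405 × 200%/5⌋ = $119,762. Book value $179,643.
Year 2: ⌊$179,643 × 200%/5⌋ = $71,857. Book value $107,786.
Year 3: ⌊$107,786 × 200%/5⌋ = $43,114. Book value $64,672.
Year 4: ⌊$64,672 × 200%/5⌋ = $25,868. Book value $38,804.
Year 5 (final): $38,804 − $10,800 = $28,004. Book value $10,800.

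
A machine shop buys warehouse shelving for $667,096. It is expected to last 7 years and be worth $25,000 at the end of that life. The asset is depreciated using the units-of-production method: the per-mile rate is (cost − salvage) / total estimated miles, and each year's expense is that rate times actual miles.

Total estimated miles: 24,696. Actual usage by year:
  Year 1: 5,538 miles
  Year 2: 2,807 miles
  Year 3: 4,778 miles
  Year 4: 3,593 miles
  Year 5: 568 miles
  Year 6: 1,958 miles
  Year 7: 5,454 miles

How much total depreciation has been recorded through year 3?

$341,198

Depreciable base = $667,096 − $25,000 = $642,096.
Rate = $642,096 / 24,696 miles = $26 per mile.
Year 1: 5,538 × $26 = $143,988. Book value $523,108.
Year 2: 2,807 × $26 = $72,982. Book value $450,126.
Year 3: 4,778 × $26 = $124,228. Book value $325,898.
Accumulated through year 3 = $667,096 − $325,898 = $341,198.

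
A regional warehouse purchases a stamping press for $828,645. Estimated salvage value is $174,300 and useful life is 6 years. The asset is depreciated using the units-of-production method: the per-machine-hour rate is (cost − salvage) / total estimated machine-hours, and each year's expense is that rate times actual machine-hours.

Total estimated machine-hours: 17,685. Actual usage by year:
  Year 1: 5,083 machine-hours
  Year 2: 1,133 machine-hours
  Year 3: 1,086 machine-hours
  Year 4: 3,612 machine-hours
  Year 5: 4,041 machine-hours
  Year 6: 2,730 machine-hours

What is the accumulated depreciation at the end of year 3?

$270,174

Depreciable base = $828,645 − $174,300 = $654,345.
Rate = $654,345 / 17,685 machine-hours = $37 per machine-hour.
Year 1: 5,083 × $37 = $188,071. Book value $640,574.
Year 2: 1,133 × $37 = $41,921. Book value $598,653.
Year 3: 1,086 × $37 = $40,182. Book value $558,471.
Accumulated through year 3 = $828,645 − $558,471 = $270,174.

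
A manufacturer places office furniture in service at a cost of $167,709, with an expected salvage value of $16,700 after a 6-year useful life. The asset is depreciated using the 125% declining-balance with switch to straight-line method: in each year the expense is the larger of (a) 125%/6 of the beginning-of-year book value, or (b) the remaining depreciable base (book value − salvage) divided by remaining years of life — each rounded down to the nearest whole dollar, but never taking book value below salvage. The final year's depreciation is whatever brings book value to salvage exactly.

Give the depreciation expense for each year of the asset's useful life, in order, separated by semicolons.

Depreciable base = $167,709 − $16,700 = $151,009.
Year 1: DB = ⌊$167,709 × 125%/6⌋ = $34,939; SL = ⌊$151,009/6⌋ = $25,168 → take DB $34,939. Book value $132,770.
Year 2: DB = ⌊$132,770 × 125%/6⌋ = $27,660; SL = ⌊$116,070/5⌋ = $23,214 → take DB $27,660. Book value $105,110.
Year 3: DB = ⌊$105,110 × 125%/6⌋ = $21,897; SL = ⌊$88,410/4⌋ = $22,102 → take SL $22,102. Book value $83,008.
Year 4: DB = ⌊$83,008 × 125%/6⌋ = $17,293; SL = ⌊$66,308/3⌋ = $22,102 → take SL $22,102. Book value $60,906.
Year 5: DB = ⌊$60,906 × 125%/6⌋ = $12,688; SL = ⌊$44,206/2⌋ = $22,103 → take SL $22,103. Book value $38,803.
Year 6 (final): $38,803 − $16,700 = $22,103. Book value $16,700.

$34,939; $27,660; $22,102; $22,102; $22,103; $22,103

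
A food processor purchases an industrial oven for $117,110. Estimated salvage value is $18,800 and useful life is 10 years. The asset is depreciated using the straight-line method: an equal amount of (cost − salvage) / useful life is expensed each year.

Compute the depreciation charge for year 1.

$9,831

Depreciable base = $117,110 − $18,800 = $98,310.
Annual expense = $98,310 / 10 = $9,831.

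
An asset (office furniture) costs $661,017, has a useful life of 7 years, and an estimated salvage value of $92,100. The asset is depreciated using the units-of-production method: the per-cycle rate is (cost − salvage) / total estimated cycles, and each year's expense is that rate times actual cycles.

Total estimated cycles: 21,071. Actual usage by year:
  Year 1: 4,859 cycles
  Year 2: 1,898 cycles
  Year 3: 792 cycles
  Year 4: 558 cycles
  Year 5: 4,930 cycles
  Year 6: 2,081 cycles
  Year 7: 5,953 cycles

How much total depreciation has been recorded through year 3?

$203,823

Depreciable base = $661,017 − $92,100 = $568,917.
Rate = $568,917 / 21,071 cycles = $27 per cycle.
Year 1: 4,859 × $27 = $131,193. Book value $529,824.
Year 2: 1,898 × $27 = $51,246. Book value $478,578.
Year 3: 792 × $27 = $21,384. Book value $457,194.
Accumulated through year 3 = $661,017 − $457,194 = $203,823.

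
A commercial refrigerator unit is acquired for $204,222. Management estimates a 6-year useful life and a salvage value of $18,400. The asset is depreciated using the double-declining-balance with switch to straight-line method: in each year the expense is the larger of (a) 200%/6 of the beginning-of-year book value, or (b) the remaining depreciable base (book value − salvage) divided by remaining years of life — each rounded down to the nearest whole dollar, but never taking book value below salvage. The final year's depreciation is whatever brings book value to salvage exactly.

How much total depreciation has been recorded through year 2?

$113,456

Depreciable base = $204,222 − $18,400 = $185,822.
Year 1: DB = ⌊$204,222 × 200%/6⌋ = $68,074; SL = ⌊$185,822/6⌋ = $30,970 → take DB $68,074. Book value $136,148.
Year 2: DB = ⌊$136,148 × 200%/6⌋ = $45,382; SL = ⌊$117,748/5⌋ = $23,549 → take DB $45,382. Book value $90,766.
Accumulated through year 2 = $204,222 − $90,766 = $113,456.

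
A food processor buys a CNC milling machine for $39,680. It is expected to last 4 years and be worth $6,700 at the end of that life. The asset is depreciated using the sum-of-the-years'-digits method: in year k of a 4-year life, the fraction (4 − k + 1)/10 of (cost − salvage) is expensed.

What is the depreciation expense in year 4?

Depreciable base = $39,680 − $6,700 = $32,980.
Sum of the years' digits = 4+3+2+1 = 10.
Year 1: $32,980 × 4/10 = $13,192. Book value $26,488.
Year 2: $32,980 × 3/10 = $9,894. Book value $16,594.
Year 3: $32,980 × 2/10 = $6,596. Book value $9,998.
Year 4: $32,980 × 1/10 = $3,298. Book value $6,700.

$3,298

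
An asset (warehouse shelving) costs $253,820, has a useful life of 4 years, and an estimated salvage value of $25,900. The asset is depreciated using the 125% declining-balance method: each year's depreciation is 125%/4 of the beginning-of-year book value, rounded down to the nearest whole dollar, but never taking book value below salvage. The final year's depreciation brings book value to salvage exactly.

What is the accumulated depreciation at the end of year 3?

$171,339

Depreciable base = $253,820 − $25,900 = $227,920.
Year 1: ⌊$253,820 × 125%/4⌋ = $79,318. Book value $174,502.
Year 2: ⌊$174,502 × 125%/4⌋ = $54,531. Book value $119,971.
Year 3: ⌊$119,971 × 125%/4⌋ = $37,490. Book value $82,481.
Accumulated through year 3 = $253,820 − $82,481 = $171,339.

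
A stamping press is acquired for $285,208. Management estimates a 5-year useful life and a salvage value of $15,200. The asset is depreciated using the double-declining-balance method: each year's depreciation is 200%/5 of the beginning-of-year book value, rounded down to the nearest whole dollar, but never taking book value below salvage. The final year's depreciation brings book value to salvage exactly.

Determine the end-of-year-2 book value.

Depreciable base = $285,208 − $15,200 = $270,008.
Year 1: ⌊$285,208 × 200%/5⌋ = $114,083. Book value $171,125.
Year 2: ⌊$171,125 × 200%/5⌋ = $68,450. Book value $102,675.

$102,675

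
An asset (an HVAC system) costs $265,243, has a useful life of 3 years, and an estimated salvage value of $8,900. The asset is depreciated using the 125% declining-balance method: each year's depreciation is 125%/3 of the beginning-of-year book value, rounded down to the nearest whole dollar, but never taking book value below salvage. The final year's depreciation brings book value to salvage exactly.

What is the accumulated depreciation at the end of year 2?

$174,986

Depreciable base = $265,243 − $8,900 = $256,343.
Year 1: ⌊$265,243 × 125%/3⌋ = $110,517. Book value $154,726.
Year 2: ⌊$154,726 × 125%/3⌋ = $64,469. Book value $90,257.
Accumulated through year 2 = $265,243 − $90,257 = $174,986.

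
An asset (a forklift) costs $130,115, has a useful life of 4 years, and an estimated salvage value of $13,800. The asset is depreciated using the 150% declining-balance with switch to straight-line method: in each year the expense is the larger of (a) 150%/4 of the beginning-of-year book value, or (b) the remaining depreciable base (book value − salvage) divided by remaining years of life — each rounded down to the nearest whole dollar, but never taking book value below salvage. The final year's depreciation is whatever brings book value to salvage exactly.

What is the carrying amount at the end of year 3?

$31,767

Depreciable base = $130,115 − $13,800 = $116,315.
Year 1: DB = ⌊$130,115 × 150%/4⌋ = $48,793; SL = ⌊$116,315/4⌋ = $29,078 → take DB $48,793. Book value $81,322.
Year 2: DB = ⌊$81,322 × 150%/4⌋ = $30,495; SL = ⌊$67,522/3⌋ = $22,507 → take DB $30,495. Book value $50,827.
Year 3: DB = ⌊$50,827 × 150%/4⌋ = $19,060; SL = ⌊$37,027/2⌋ = $18,513 → take DB $19,060. Book value $31,767.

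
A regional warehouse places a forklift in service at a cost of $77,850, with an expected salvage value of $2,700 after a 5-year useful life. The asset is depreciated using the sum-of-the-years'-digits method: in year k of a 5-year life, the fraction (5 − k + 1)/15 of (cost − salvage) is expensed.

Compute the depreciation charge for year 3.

Depreciable base = $77,850 − $2,700 = $75,150.
Sum of the years' digits = 5+4+3+2+1 = 15.
Year 1: $75,150 × 5/15 = $25,050. Book value $52,800.
Year 2: $75,150 × 4/15 = $20,040. Book value $32,760.
Year 3: $75,150 × 3/15 = $15,030. Book value $17,730.

$15,030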